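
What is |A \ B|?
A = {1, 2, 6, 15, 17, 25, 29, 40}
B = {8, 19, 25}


Set A = {1, 2, 6, 15, 17, 25, 29, 40}
Set B = {8, 19, 25}
A \ B = {1, 2, 6, 15, 17, 29, 40}
|A \ B| = 7

7


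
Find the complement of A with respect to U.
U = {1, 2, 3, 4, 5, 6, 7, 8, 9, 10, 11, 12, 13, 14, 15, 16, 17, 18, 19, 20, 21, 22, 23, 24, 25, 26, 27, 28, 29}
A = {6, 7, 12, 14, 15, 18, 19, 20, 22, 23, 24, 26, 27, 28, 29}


Universal set U = {1, 2, 3, 4, 5, 6, 7, 8, 9, 10, 11, 12, 13, 14, 15, 16, 17, 18, 19, 20, 21, 22, 23, 24, 25, 26, 27, 28, 29}
Set A = {6, 7, 12, 14, 15, 18, 19, 20, 22, 23, 24, 26, 27, 28, 29}
A' = U \ A = elements in U but not in A
Checking each element of U:
1 (not in A, include), 2 (not in A, include), 3 (not in A, include), 4 (not in A, include), 5 (not in A, include), 6 (in A, exclude), 7 (in A, exclude), 8 (not in A, include), 9 (not in A, include), 10 (not in A, include), 11 (not in A, include), 12 (in A, exclude), 13 (not in A, include), 14 (in A, exclude), 15 (in A, exclude), 16 (not in A, include), 17 (not in A, include), 18 (in A, exclude), 19 (in A, exclude), 20 (in A, exclude), 21 (not in A, include), 22 (in A, exclude), 23 (in A, exclude), 24 (in A, exclude), 25 (not in A, include), 26 (in A, exclude), 27 (in A, exclude), 28 (in A, exclude), 29 (in A, exclude)
A' = {1, 2, 3, 4, 5, 8, 9, 10, 11, 13, 16, 17, 21, 25}

{1, 2, 3, 4, 5, 8, 9, 10, 11, 13, 16, 17, 21, 25}


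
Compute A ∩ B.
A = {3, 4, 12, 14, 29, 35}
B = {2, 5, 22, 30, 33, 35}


Set A = {3, 4, 12, 14, 29, 35}
Set B = {2, 5, 22, 30, 33, 35}
A ∩ B includes only elements in both sets.
Check each element of A against B:
3 ✗, 4 ✗, 12 ✗, 14 ✗, 29 ✗, 35 ✓
A ∩ B = {35}

{35}


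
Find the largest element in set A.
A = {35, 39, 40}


Set A = {35, 39, 40}
Elements in ascending order: 35, 39, 40
The largest element is 40.

40


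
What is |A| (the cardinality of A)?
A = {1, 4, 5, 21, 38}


Set A = {1, 4, 5, 21, 38}
Listing elements: 1, 4, 5, 21, 38
Counting: 5 elements
|A| = 5

5


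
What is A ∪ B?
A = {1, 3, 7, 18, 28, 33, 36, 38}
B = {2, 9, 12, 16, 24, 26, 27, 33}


Set A = {1, 3, 7, 18, 28, 33, 36, 38}
Set B = {2, 9, 12, 16, 24, 26, 27, 33}
A ∪ B includes all elements in either set.
Elements from A: {1, 3, 7, 18, 28, 33, 36, 38}
Elements from B not already included: {2, 9, 12, 16, 24, 26, 27}
A ∪ B = {1, 2, 3, 7, 9, 12, 16, 18, 24, 26, 27, 28, 33, 36, 38}

{1, 2, 3, 7, 9, 12, 16, 18, 24, 26, 27, 28, 33, 36, 38}


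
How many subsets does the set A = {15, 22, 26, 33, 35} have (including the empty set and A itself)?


Set A = {15, 22, 26, 33, 35}
|A| = 5
The power set P(A) contains all subsets of A.
|P(A)| = 2^|A| = 2^5 = 32

32


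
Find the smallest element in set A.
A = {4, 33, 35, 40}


Set A = {4, 33, 35, 40}
Elements in ascending order: 4, 33, 35, 40
The smallest element is 4.

4


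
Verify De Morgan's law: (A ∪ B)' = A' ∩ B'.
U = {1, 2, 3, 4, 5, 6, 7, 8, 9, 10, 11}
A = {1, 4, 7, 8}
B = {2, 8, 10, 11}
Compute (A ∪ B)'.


U = {1, 2, 3, 4, 5, 6, 7, 8, 9, 10, 11}
A = {1, 4, 7, 8}, B = {2, 8, 10, 11}
A ∪ B = {1, 2, 4, 7, 8, 10, 11}
(A ∪ B)' = U \ (A ∪ B) = {3, 5, 6, 9}
Verification via A' ∩ B': A' = {2, 3, 5, 6, 9, 10, 11}, B' = {1, 3, 4, 5, 6, 7, 9}
A' ∩ B' = {3, 5, 6, 9} ✓

{3, 5, 6, 9}


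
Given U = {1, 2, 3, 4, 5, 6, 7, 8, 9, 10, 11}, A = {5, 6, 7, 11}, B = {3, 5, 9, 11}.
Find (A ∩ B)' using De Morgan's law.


U = {1, 2, 3, 4, 5, 6, 7, 8, 9, 10, 11}
A = {5, 6, 7, 11}, B = {3, 5, 9, 11}
A ∩ B = {5, 11}
(A ∩ B)' = U \ (A ∩ B) = {1, 2, 3, 4, 6, 7, 8, 9, 10}
Verification via A' ∪ B': A' = {1, 2, 3, 4, 8, 9, 10}, B' = {1, 2, 4, 6, 7, 8, 10}
A' ∪ B' = {1, 2, 3, 4, 6, 7, 8, 9, 10} ✓

{1, 2, 3, 4, 6, 7, 8, 9, 10}


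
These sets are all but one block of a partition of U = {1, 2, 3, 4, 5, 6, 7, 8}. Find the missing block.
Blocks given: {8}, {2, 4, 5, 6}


U = {1, 2, 3, 4, 5, 6, 7, 8}
Shown blocks: {8}, {2, 4, 5, 6}
A partition's blocks are pairwise disjoint and cover U, so the missing block = U \ (union of shown blocks).
Union of shown blocks: {2, 4, 5, 6, 8}
Missing block = U \ (union) = {1, 3, 7}

{1, 3, 7}


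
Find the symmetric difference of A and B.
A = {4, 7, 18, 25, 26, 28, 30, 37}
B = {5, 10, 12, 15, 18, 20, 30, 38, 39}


Set A = {4, 7, 18, 25, 26, 28, 30, 37}
Set B = {5, 10, 12, 15, 18, 20, 30, 38, 39}
A △ B = (A \ B) ∪ (B \ A)
Elements in A but not B: {4, 7, 25, 26, 28, 37}
Elements in B but not A: {5, 10, 12, 15, 20, 38, 39}
A △ B = {4, 5, 7, 10, 12, 15, 20, 25, 26, 28, 37, 38, 39}

{4, 5, 7, 10, 12, 15, 20, 25, 26, 28, 37, 38, 39}


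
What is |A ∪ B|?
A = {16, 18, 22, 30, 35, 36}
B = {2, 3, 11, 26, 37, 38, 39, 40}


Set A = {16, 18, 22, 30, 35, 36}, |A| = 6
Set B = {2, 3, 11, 26, 37, 38, 39, 40}, |B| = 8
A ∩ B = {}, |A ∩ B| = 0
|A ∪ B| = |A| + |B| - |A ∩ B| = 6 + 8 - 0 = 14

14


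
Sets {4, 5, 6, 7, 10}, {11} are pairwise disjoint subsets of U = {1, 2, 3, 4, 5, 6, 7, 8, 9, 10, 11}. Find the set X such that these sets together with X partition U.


U = {1, 2, 3, 4, 5, 6, 7, 8, 9, 10, 11}
Shown blocks: {4, 5, 6, 7, 10}, {11}
A partition's blocks are pairwise disjoint and cover U, so the missing block = U \ (union of shown blocks).
Union of shown blocks: {4, 5, 6, 7, 10, 11}
Missing block = U \ (union) = {1, 2, 3, 8, 9}

{1, 2, 3, 8, 9}


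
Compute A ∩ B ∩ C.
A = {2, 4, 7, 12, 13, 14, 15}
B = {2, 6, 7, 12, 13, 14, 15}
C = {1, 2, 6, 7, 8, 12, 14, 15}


Set A = {2, 4, 7, 12, 13, 14, 15}
Set B = {2, 6, 7, 12, 13, 14, 15}
Set C = {1, 2, 6, 7, 8, 12, 14, 15}
First, A ∩ B = {2, 7, 12, 13, 14, 15}
Then, (A ∩ B) ∩ C = {2, 7, 12, 14, 15}

{2, 7, 12, 14, 15}


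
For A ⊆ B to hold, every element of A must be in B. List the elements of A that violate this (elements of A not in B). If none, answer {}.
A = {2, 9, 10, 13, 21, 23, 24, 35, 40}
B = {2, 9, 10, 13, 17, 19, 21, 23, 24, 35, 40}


Set A = {2, 9, 10, 13, 21, 23, 24, 35, 40}
Set B = {2, 9, 10, 13, 17, 19, 21, 23, 24, 35, 40}
Check each element of A against B:
2 ∈ B, 9 ∈ B, 10 ∈ B, 13 ∈ B, 21 ∈ B, 23 ∈ B, 24 ∈ B, 35 ∈ B, 40 ∈ B
Elements of A not in B: {}

{}


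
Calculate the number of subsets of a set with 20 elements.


The set has 20 elements.
The power set contains all possible subsets.
|P(A)| = 2^|A| = 2^20 = 1048576

1048576


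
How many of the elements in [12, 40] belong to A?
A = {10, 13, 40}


Set A = {10, 13, 40}
Candidates: [12, 40]
Check each candidate:
12 ∉ A, 40 ∈ A
Count of candidates in A: 1

1


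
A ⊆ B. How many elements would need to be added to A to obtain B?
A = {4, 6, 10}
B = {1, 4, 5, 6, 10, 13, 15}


Set A = {4, 6, 10}, |A| = 3
Set B = {1, 4, 5, 6, 10, 13, 15}, |B| = 7
Since A ⊆ B: B \ A = {1, 5, 13, 15}
|B| - |A| = 7 - 3 = 4

4


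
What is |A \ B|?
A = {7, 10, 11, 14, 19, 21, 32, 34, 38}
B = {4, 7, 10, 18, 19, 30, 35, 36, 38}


Set A = {7, 10, 11, 14, 19, 21, 32, 34, 38}
Set B = {4, 7, 10, 18, 19, 30, 35, 36, 38}
A \ B = {11, 14, 21, 32, 34}
|A \ B| = 5

5


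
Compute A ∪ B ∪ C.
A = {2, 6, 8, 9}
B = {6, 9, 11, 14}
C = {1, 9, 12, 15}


Set A = {2, 6, 8, 9}
Set B = {6, 9, 11, 14}
Set C = {1, 9, 12, 15}
First, A ∪ B = {2, 6, 8, 9, 11, 14}
Then, (A ∪ B) ∪ C = {1, 2, 6, 8, 9, 11, 12, 14, 15}

{1, 2, 6, 8, 9, 11, 12, 14, 15}


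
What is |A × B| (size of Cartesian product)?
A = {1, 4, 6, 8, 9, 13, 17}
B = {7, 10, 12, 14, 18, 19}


Set A = {1, 4, 6, 8, 9, 13, 17} has 7 elements.
Set B = {7, 10, 12, 14, 18, 19} has 6 elements.
|A × B| = |A| × |B| = 7 × 6 = 42

42


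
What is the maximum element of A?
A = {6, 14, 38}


Set A = {6, 14, 38}
Elements in ascending order: 6, 14, 38
The largest element is 38.

38


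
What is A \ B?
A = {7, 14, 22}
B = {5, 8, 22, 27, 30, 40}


Set A = {7, 14, 22}
Set B = {5, 8, 22, 27, 30, 40}
A \ B includes elements in A that are not in B.
Check each element of A:
7 (not in B, keep), 14 (not in B, keep), 22 (in B, remove)
A \ B = {7, 14}

{7, 14}


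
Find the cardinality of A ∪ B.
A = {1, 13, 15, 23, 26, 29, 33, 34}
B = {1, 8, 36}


Set A = {1, 13, 15, 23, 26, 29, 33, 34}, |A| = 8
Set B = {1, 8, 36}, |B| = 3
A ∩ B = {1}, |A ∩ B| = 1
|A ∪ B| = |A| + |B| - |A ∩ B| = 8 + 3 - 1 = 10

10


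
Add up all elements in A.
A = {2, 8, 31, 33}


Set A = {2, 8, 31, 33}
Sum = 2 + 8 + 31 + 33 = 74

74


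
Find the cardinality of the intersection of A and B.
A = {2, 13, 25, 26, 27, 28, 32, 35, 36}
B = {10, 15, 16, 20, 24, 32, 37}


Set A = {2, 13, 25, 26, 27, 28, 32, 35, 36}
Set B = {10, 15, 16, 20, 24, 32, 37}
A ∩ B = {32}
|A ∩ B| = 1

1


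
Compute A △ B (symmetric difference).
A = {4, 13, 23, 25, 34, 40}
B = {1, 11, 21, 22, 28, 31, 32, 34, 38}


Set A = {4, 13, 23, 25, 34, 40}
Set B = {1, 11, 21, 22, 28, 31, 32, 34, 38}
A △ B = (A \ B) ∪ (B \ A)
Elements in A but not B: {4, 13, 23, 25, 40}
Elements in B but not A: {1, 11, 21, 22, 28, 31, 32, 38}
A △ B = {1, 4, 11, 13, 21, 22, 23, 25, 28, 31, 32, 38, 40}

{1, 4, 11, 13, 21, 22, 23, 25, 28, 31, 32, 38, 40}


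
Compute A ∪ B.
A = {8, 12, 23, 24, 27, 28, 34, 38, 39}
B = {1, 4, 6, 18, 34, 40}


Set A = {8, 12, 23, 24, 27, 28, 34, 38, 39}
Set B = {1, 4, 6, 18, 34, 40}
A ∪ B includes all elements in either set.
Elements from A: {8, 12, 23, 24, 27, 28, 34, 38, 39}
Elements from B not already included: {1, 4, 6, 18, 40}
A ∪ B = {1, 4, 6, 8, 12, 18, 23, 24, 27, 28, 34, 38, 39, 40}

{1, 4, 6, 8, 12, 18, 23, 24, 27, 28, 34, 38, 39, 40}


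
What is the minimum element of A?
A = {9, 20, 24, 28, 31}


Set A = {9, 20, 24, 28, 31}
Elements in ascending order: 9, 20, 24, 28, 31
The smallest element is 9.

9


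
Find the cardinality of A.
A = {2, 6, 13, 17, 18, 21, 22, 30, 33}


Set A = {2, 6, 13, 17, 18, 21, 22, 30, 33}
Listing elements: 2, 6, 13, 17, 18, 21, 22, 30, 33
Counting: 9 elements
|A| = 9

9


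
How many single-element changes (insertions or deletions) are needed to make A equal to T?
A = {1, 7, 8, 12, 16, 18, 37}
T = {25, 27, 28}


Set A = {1, 7, 8, 12, 16, 18, 37}
Set T = {25, 27, 28}
Elements to remove from A (in A, not in T): {1, 7, 8, 12, 16, 18, 37} → 7 removals
Elements to add to A (in T, not in A): {25, 27, 28} → 3 additions
Total edits = 7 + 3 = 10

10


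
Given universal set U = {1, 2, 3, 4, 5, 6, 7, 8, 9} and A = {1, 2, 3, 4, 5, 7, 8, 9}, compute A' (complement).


Universal set U = {1, 2, 3, 4, 5, 6, 7, 8, 9}
Set A = {1, 2, 3, 4, 5, 7, 8, 9}
A' = U \ A = elements in U but not in A
Checking each element of U:
1 (in A, exclude), 2 (in A, exclude), 3 (in A, exclude), 4 (in A, exclude), 5 (in A, exclude), 6 (not in A, include), 7 (in A, exclude), 8 (in A, exclude), 9 (in A, exclude)
A' = {6}

{6}


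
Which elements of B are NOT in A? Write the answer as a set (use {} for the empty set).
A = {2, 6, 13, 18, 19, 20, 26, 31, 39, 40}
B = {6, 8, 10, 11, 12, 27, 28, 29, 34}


Set A = {2, 6, 13, 18, 19, 20, 26, 31, 39, 40}
Set B = {6, 8, 10, 11, 12, 27, 28, 29, 34}
Check each element of B against A:
6 ∈ A, 8 ∉ A (include), 10 ∉ A (include), 11 ∉ A (include), 12 ∉ A (include), 27 ∉ A (include), 28 ∉ A (include), 29 ∉ A (include), 34 ∉ A (include)
Elements of B not in A: {8, 10, 11, 12, 27, 28, 29, 34}

{8, 10, 11, 12, 27, 28, 29, 34}


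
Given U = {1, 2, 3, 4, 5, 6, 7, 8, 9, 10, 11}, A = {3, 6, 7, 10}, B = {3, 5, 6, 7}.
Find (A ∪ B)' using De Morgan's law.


U = {1, 2, 3, 4, 5, 6, 7, 8, 9, 10, 11}
A = {3, 6, 7, 10}, B = {3, 5, 6, 7}
A ∪ B = {3, 5, 6, 7, 10}
(A ∪ B)' = U \ (A ∪ B) = {1, 2, 4, 8, 9, 11}
Verification via A' ∩ B': A' = {1, 2, 4, 5, 8, 9, 11}, B' = {1, 2, 4, 8, 9, 10, 11}
A' ∩ B' = {1, 2, 4, 8, 9, 11} ✓

{1, 2, 4, 8, 9, 11}


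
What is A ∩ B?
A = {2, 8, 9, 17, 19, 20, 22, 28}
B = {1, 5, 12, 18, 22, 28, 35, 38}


Set A = {2, 8, 9, 17, 19, 20, 22, 28}
Set B = {1, 5, 12, 18, 22, 28, 35, 38}
A ∩ B includes only elements in both sets.
Check each element of A against B:
2 ✗, 8 ✗, 9 ✗, 17 ✗, 19 ✗, 20 ✗, 22 ✓, 28 ✓
A ∩ B = {22, 28}

{22, 28}


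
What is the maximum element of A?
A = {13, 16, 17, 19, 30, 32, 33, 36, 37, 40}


Set A = {13, 16, 17, 19, 30, 32, 33, 36, 37, 40}
Elements in ascending order: 13, 16, 17, 19, 30, 32, 33, 36, 37, 40
The largest element is 40.

40


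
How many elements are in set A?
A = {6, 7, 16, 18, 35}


Set A = {6, 7, 16, 18, 35}
Listing elements: 6, 7, 16, 18, 35
Counting: 5 elements
|A| = 5

5


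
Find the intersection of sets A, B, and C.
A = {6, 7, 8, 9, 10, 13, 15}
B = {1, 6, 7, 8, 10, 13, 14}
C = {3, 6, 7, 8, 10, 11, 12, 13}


Set A = {6, 7, 8, 9, 10, 13, 15}
Set B = {1, 6, 7, 8, 10, 13, 14}
Set C = {3, 6, 7, 8, 10, 11, 12, 13}
First, A ∩ B = {6, 7, 8, 10, 13}
Then, (A ∩ B) ∩ C = {6, 7, 8, 10, 13}

{6, 7, 8, 10, 13}


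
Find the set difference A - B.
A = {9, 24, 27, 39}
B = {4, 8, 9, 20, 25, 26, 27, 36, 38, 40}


Set A = {9, 24, 27, 39}
Set B = {4, 8, 9, 20, 25, 26, 27, 36, 38, 40}
A \ B includes elements in A that are not in B.
Check each element of A:
9 (in B, remove), 24 (not in B, keep), 27 (in B, remove), 39 (not in B, keep)
A \ B = {24, 39}

{24, 39}


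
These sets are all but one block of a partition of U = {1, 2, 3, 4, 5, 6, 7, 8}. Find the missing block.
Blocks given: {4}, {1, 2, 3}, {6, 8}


U = {1, 2, 3, 4, 5, 6, 7, 8}
Shown blocks: {4}, {1, 2, 3}, {6, 8}
A partition's blocks are pairwise disjoint and cover U, so the missing block = U \ (union of shown blocks).
Union of shown blocks: {1, 2, 3, 4, 6, 8}
Missing block = U \ (union) = {5, 7}

{5, 7}


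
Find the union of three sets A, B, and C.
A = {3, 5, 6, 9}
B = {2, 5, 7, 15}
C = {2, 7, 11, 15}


Set A = {3, 5, 6, 9}
Set B = {2, 5, 7, 15}
Set C = {2, 7, 11, 15}
First, A ∪ B = {2, 3, 5, 6, 7, 9, 15}
Then, (A ∪ B) ∪ C = {2, 3, 5, 6, 7, 9, 11, 15}

{2, 3, 5, 6, 7, 9, 11, 15}


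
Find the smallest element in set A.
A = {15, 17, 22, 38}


Set A = {15, 17, 22, 38}
Elements in ascending order: 15, 17, 22, 38
The smallest element is 15.

15


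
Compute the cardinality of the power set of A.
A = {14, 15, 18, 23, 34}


Set A = {14, 15, 18, 23, 34}
|A| = 5
The power set P(A) contains all subsets of A.
|P(A)| = 2^|A| = 2^5 = 32

32


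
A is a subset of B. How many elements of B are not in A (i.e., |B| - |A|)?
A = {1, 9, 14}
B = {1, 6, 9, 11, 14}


Set A = {1, 9, 14}, |A| = 3
Set B = {1, 6, 9, 11, 14}, |B| = 5
Since A ⊆ B: B \ A = {6, 11}
|B| - |A| = 5 - 3 = 2

2


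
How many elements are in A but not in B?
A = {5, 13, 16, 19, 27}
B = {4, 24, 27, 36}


Set A = {5, 13, 16, 19, 27}
Set B = {4, 24, 27, 36}
A \ B = {5, 13, 16, 19}
|A \ B| = 4

4


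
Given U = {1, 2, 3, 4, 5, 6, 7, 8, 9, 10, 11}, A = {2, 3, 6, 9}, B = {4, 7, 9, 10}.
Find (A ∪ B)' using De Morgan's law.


U = {1, 2, 3, 4, 5, 6, 7, 8, 9, 10, 11}
A = {2, 3, 6, 9}, B = {4, 7, 9, 10}
A ∪ B = {2, 3, 4, 6, 7, 9, 10}
(A ∪ B)' = U \ (A ∪ B) = {1, 5, 8, 11}
Verification via A' ∩ B': A' = {1, 4, 5, 7, 8, 10, 11}, B' = {1, 2, 3, 5, 6, 8, 11}
A' ∩ B' = {1, 5, 8, 11} ✓

{1, 5, 8, 11}


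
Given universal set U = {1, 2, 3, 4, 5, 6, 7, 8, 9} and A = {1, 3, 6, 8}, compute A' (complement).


Universal set U = {1, 2, 3, 4, 5, 6, 7, 8, 9}
Set A = {1, 3, 6, 8}
A' = U \ A = elements in U but not in A
Checking each element of U:
1 (in A, exclude), 2 (not in A, include), 3 (in A, exclude), 4 (not in A, include), 5 (not in A, include), 6 (in A, exclude), 7 (not in A, include), 8 (in A, exclude), 9 (not in A, include)
A' = {2, 4, 5, 7, 9}

{2, 4, 5, 7, 9}


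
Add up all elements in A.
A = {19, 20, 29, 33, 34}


Set A = {19, 20, 29, 33, 34}
Sum = 19 + 20 + 29 + 33 + 34 = 135

135


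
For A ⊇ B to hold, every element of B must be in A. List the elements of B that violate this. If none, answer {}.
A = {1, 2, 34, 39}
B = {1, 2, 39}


Set A = {1, 2, 34, 39}
Set B = {1, 2, 39}
Check each element of B against A:
1 ∈ A, 2 ∈ A, 39 ∈ A
Elements of B not in A: {}

{}


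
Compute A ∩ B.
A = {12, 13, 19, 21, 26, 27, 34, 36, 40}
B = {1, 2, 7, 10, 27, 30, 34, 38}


Set A = {12, 13, 19, 21, 26, 27, 34, 36, 40}
Set B = {1, 2, 7, 10, 27, 30, 34, 38}
A ∩ B includes only elements in both sets.
Check each element of A against B:
12 ✗, 13 ✗, 19 ✗, 21 ✗, 26 ✗, 27 ✓, 34 ✓, 36 ✗, 40 ✗
A ∩ B = {27, 34}

{27, 34}


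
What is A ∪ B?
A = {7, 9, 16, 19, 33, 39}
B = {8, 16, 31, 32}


Set A = {7, 9, 16, 19, 33, 39}
Set B = {8, 16, 31, 32}
A ∪ B includes all elements in either set.
Elements from A: {7, 9, 16, 19, 33, 39}
Elements from B not already included: {8, 31, 32}
A ∪ B = {7, 8, 9, 16, 19, 31, 32, 33, 39}

{7, 8, 9, 16, 19, 31, 32, 33, 39}


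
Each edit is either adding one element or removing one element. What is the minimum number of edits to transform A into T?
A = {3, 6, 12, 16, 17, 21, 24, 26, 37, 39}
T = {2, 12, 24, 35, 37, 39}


Set A = {3, 6, 12, 16, 17, 21, 24, 26, 37, 39}
Set T = {2, 12, 24, 35, 37, 39}
Elements to remove from A (in A, not in T): {3, 6, 16, 17, 21, 26} → 6 removals
Elements to add to A (in T, not in A): {2, 35} → 2 additions
Total edits = 6 + 2 = 8

8


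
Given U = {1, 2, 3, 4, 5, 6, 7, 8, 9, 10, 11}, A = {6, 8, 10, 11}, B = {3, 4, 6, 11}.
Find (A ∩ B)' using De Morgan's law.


U = {1, 2, 3, 4, 5, 6, 7, 8, 9, 10, 11}
A = {6, 8, 10, 11}, B = {3, 4, 6, 11}
A ∩ B = {6, 11}
(A ∩ B)' = U \ (A ∩ B) = {1, 2, 3, 4, 5, 7, 8, 9, 10}
Verification via A' ∪ B': A' = {1, 2, 3, 4, 5, 7, 9}, B' = {1, 2, 5, 7, 8, 9, 10}
A' ∪ B' = {1, 2, 3, 4, 5, 7, 8, 9, 10} ✓

{1, 2, 3, 4, 5, 7, 8, 9, 10}


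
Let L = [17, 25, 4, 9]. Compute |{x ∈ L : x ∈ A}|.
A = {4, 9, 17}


Set A = {4, 9, 17}
Candidates: [17, 25, 4, 9]
Check each candidate:
17 ∈ A, 25 ∉ A, 4 ∈ A, 9 ∈ A
Count of candidates in A: 3

3


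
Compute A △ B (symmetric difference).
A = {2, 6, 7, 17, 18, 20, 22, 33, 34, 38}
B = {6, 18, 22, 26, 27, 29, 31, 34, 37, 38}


Set A = {2, 6, 7, 17, 18, 20, 22, 33, 34, 38}
Set B = {6, 18, 22, 26, 27, 29, 31, 34, 37, 38}
A △ B = (A \ B) ∪ (B \ A)
Elements in A but not B: {2, 7, 17, 20, 33}
Elements in B but not A: {26, 27, 29, 31, 37}
A △ B = {2, 7, 17, 20, 26, 27, 29, 31, 33, 37}

{2, 7, 17, 20, 26, 27, 29, 31, 33, 37}


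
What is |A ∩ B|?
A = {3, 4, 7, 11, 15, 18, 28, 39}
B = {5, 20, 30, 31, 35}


Set A = {3, 4, 7, 11, 15, 18, 28, 39}
Set B = {5, 20, 30, 31, 35}
A ∩ B = {}
|A ∩ B| = 0

0


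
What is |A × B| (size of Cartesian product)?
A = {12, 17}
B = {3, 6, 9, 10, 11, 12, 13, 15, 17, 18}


Set A = {12, 17} has 2 elements.
Set B = {3, 6, 9, 10, 11, 12, 13, 15, 17, 18} has 10 elements.
|A × B| = |A| × |B| = 2 × 10 = 20

20


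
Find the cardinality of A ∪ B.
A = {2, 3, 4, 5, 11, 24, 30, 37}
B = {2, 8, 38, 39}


Set A = {2, 3, 4, 5, 11, 24, 30, 37}, |A| = 8
Set B = {2, 8, 38, 39}, |B| = 4
A ∩ B = {2}, |A ∩ B| = 1
|A ∪ B| = |A| + |B| - |A ∩ B| = 8 + 4 - 1 = 11

11


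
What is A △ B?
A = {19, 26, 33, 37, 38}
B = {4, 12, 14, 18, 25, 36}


Set A = {19, 26, 33, 37, 38}
Set B = {4, 12, 14, 18, 25, 36}
A △ B = (A \ B) ∪ (B \ A)
Elements in A but not B: {19, 26, 33, 37, 38}
Elements in B but not A: {4, 12, 14, 18, 25, 36}
A △ B = {4, 12, 14, 18, 19, 25, 26, 33, 36, 37, 38}

{4, 12, 14, 18, 19, 25, 26, 33, 36, 37, 38}


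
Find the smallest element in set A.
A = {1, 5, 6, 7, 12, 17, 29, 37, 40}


Set A = {1, 5, 6, 7, 12, 17, 29, 37, 40}
Elements in ascending order: 1, 5, 6, 7, 12, 17, 29, 37, 40
The smallest element is 1.

1


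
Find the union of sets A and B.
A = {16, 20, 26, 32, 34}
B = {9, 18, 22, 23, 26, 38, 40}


Set A = {16, 20, 26, 32, 34}
Set B = {9, 18, 22, 23, 26, 38, 40}
A ∪ B includes all elements in either set.
Elements from A: {16, 20, 26, 32, 34}
Elements from B not already included: {9, 18, 22, 23, 38, 40}
A ∪ B = {9, 16, 18, 20, 22, 23, 26, 32, 34, 38, 40}

{9, 16, 18, 20, 22, 23, 26, 32, 34, 38, 40}


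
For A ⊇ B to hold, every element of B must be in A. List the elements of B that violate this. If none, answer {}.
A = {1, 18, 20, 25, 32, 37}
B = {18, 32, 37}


Set A = {1, 18, 20, 25, 32, 37}
Set B = {18, 32, 37}
Check each element of B against A:
18 ∈ A, 32 ∈ A, 37 ∈ A
Elements of B not in A: {}

{}


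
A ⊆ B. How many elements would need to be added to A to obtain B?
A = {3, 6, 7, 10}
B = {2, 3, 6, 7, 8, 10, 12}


Set A = {3, 6, 7, 10}, |A| = 4
Set B = {2, 3, 6, 7, 8, 10, 12}, |B| = 7
Since A ⊆ B: B \ A = {2, 8, 12}
|B| - |A| = 7 - 4 = 3

3


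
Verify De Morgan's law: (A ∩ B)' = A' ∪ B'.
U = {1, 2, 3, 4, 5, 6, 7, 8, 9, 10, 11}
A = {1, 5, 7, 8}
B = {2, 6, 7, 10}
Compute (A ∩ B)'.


U = {1, 2, 3, 4, 5, 6, 7, 8, 9, 10, 11}
A = {1, 5, 7, 8}, B = {2, 6, 7, 10}
A ∩ B = {7}
(A ∩ B)' = U \ (A ∩ B) = {1, 2, 3, 4, 5, 6, 8, 9, 10, 11}
Verification via A' ∪ B': A' = {2, 3, 4, 6, 9, 10, 11}, B' = {1, 3, 4, 5, 8, 9, 11}
A' ∪ B' = {1, 2, 3, 4, 5, 6, 8, 9, 10, 11} ✓

{1, 2, 3, 4, 5, 6, 8, 9, 10, 11}


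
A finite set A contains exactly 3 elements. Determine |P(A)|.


The set has 3 elements.
The power set contains all possible subsets.
|P(A)| = 2^|A| = 2^3 = 8

8


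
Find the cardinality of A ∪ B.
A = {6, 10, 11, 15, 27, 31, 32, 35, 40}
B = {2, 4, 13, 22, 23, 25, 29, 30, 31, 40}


Set A = {6, 10, 11, 15, 27, 31, 32, 35, 40}, |A| = 9
Set B = {2, 4, 13, 22, 23, 25, 29, 30, 31, 40}, |B| = 10
A ∩ B = {31, 40}, |A ∩ B| = 2
|A ∪ B| = |A| + |B| - |A ∩ B| = 9 + 10 - 2 = 17

17


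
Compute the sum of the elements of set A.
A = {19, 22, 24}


Set A = {19, 22, 24}
Sum = 19 + 22 + 24 = 65

65


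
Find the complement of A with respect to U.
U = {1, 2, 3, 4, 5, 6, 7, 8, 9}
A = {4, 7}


Universal set U = {1, 2, 3, 4, 5, 6, 7, 8, 9}
Set A = {4, 7}
A' = U \ A = elements in U but not in A
Checking each element of U:
1 (not in A, include), 2 (not in A, include), 3 (not in A, include), 4 (in A, exclude), 5 (not in A, include), 6 (not in A, include), 7 (in A, exclude), 8 (not in A, include), 9 (not in A, include)
A' = {1, 2, 3, 5, 6, 8, 9}

{1, 2, 3, 5, 6, 8, 9}


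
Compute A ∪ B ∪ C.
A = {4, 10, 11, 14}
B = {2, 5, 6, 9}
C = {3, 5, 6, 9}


Set A = {4, 10, 11, 14}
Set B = {2, 5, 6, 9}
Set C = {3, 5, 6, 9}
First, A ∪ B = {2, 4, 5, 6, 9, 10, 11, 14}
Then, (A ∪ B) ∪ C = {2, 3, 4, 5, 6, 9, 10, 11, 14}

{2, 3, 4, 5, 6, 9, 10, 11, 14}


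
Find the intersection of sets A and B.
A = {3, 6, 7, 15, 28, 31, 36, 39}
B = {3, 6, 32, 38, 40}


Set A = {3, 6, 7, 15, 28, 31, 36, 39}
Set B = {3, 6, 32, 38, 40}
A ∩ B includes only elements in both sets.
Check each element of A against B:
3 ✓, 6 ✓, 7 ✗, 15 ✗, 28 ✗, 31 ✗, 36 ✗, 39 ✗
A ∩ B = {3, 6}

{3, 6}


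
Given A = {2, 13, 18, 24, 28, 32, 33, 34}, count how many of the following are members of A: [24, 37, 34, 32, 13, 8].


Set A = {2, 13, 18, 24, 28, 32, 33, 34}
Candidates: [24, 37, 34, 32, 13, 8]
Check each candidate:
24 ∈ A, 37 ∉ A, 34 ∈ A, 32 ∈ A, 13 ∈ A, 8 ∉ A
Count of candidates in A: 4

4


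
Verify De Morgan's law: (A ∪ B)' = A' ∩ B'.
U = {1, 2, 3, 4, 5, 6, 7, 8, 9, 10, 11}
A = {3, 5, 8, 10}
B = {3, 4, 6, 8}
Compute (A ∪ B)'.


U = {1, 2, 3, 4, 5, 6, 7, 8, 9, 10, 11}
A = {3, 5, 8, 10}, B = {3, 4, 6, 8}
A ∪ B = {3, 4, 5, 6, 8, 10}
(A ∪ B)' = U \ (A ∪ B) = {1, 2, 7, 9, 11}
Verification via A' ∩ B': A' = {1, 2, 4, 6, 7, 9, 11}, B' = {1, 2, 5, 7, 9, 10, 11}
A' ∩ B' = {1, 2, 7, 9, 11} ✓

{1, 2, 7, 9, 11}


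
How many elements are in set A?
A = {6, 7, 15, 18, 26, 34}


Set A = {6, 7, 15, 18, 26, 34}
Listing elements: 6, 7, 15, 18, 26, 34
Counting: 6 elements
|A| = 6

6


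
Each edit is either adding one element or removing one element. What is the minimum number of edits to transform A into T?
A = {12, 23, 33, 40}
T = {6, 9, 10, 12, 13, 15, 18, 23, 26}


Set A = {12, 23, 33, 40}
Set T = {6, 9, 10, 12, 13, 15, 18, 23, 26}
Elements to remove from A (in A, not in T): {33, 40} → 2 removals
Elements to add to A (in T, not in A): {6, 9, 10, 13, 15, 18, 26} → 7 additions
Total edits = 2 + 7 = 9

9


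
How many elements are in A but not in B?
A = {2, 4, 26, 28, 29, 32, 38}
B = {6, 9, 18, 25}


Set A = {2, 4, 26, 28, 29, 32, 38}
Set B = {6, 9, 18, 25}
A \ B = {2, 4, 26, 28, 29, 32, 38}
|A \ B| = 7

7


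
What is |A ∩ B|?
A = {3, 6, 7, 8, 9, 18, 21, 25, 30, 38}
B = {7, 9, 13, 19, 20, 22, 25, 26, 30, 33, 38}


Set A = {3, 6, 7, 8, 9, 18, 21, 25, 30, 38}
Set B = {7, 9, 13, 19, 20, 22, 25, 26, 30, 33, 38}
A ∩ B = {7, 9, 25, 30, 38}
|A ∩ B| = 5

5


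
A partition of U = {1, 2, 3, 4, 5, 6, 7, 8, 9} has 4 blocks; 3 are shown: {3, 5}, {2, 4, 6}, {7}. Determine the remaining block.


U = {1, 2, 3, 4, 5, 6, 7, 8, 9}
Shown blocks: {3, 5}, {2, 4, 6}, {7}
A partition's blocks are pairwise disjoint and cover U, so the missing block = U \ (union of shown blocks).
Union of shown blocks: {2, 3, 4, 5, 6, 7}
Missing block = U \ (union) = {1, 8, 9}

{1, 8, 9}


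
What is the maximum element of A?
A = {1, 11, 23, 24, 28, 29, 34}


Set A = {1, 11, 23, 24, 28, 29, 34}
Elements in ascending order: 1, 11, 23, 24, 28, 29, 34
The largest element is 34.

34


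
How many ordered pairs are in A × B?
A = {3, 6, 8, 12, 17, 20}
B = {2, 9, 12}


Set A = {3, 6, 8, 12, 17, 20} has 6 elements.
Set B = {2, 9, 12} has 3 elements.
|A × B| = |A| × |B| = 6 × 3 = 18

18


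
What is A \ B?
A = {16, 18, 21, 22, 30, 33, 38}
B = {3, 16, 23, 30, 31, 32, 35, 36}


Set A = {16, 18, 21, 22, 30, 33, 38}
Set B = {3, 16, 23, 30, 31, 32, 35, 36}
A \ B includes elements in A that are not in B.
Check each element of A:
16 (in B, remove), 18 (not in B, keep), 21 (not in B, keep), 22 (not in B, keep), 30 (in B, remove), 33 (not in B, keep), 38 (not in B, keep)
A \ B = {18, 21, 22, 33, 38}

{18, 21, 22, 33, 38}


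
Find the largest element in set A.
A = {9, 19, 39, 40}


Set A = {9, 19, 39, 40}
Elements in ascending order: 9, 19, 39, 40
The largest element is 40.

40


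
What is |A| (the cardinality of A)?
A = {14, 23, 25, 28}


Set A = {14, 23, 25, 28}
Listing elements: 14, 23, 25, 28
Counting: 4 elements
|A| = 4

4


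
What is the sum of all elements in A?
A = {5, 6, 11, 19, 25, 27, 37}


Set A = {5, 6, 11, 19, 25, 27, 37}
Sum = 5 + 6 + 11 + 19 + 25 + 27 + 37 = 130

130


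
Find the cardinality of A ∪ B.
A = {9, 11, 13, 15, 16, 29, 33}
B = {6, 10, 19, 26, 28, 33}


Set A = {9, 11, 13, 15, 16, 29, 33}, |A| = 7
Set B = {6, 10, 19, 26, 28, 33}, |B| = 6
A ∩ B = {33}, |A ∩ B| = 1
|A ∪ B| = |A| + |B| - |A ∩ B| = 7 + 6 - 1 = 12

12


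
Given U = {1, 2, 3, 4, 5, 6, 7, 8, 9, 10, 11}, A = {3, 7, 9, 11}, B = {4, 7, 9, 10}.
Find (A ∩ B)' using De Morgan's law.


U = {1, 2, 3, 4, 5, 6, 7, 8, 9, 10, 11}
A = {3, 7, 9, 11}, B = {4, 7, 9, 10}
A ∩ B = {7, 9}
(A ∩ B)' = U \ (A ∩ B) = {1, 2, 3, 4, 5, 6, 8, 10, 11}
Verification via A' ∪ B': A' = {1, 2, 4, 5, 6, 8, 10}, B' = {1, 2, 3, 5, 6, 8, 11}
A' ∪ B' = {1, 2, 3, 4, 5, 6, 8, 10, 11} ✓

{1, 2, 3, 4, 5, 6, 8, 10, 11}


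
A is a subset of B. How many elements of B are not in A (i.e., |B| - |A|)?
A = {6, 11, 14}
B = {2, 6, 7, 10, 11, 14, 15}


Set A = {6, 11, 14}, |A| = 3
Set B = {2, 6, 7, 10, 11, 14, 15}, |B| = 7
Since A ⊆ B: B \ A = {2, 7, 10, 15}
|B| - |A| = 7 - 3 = 4

4


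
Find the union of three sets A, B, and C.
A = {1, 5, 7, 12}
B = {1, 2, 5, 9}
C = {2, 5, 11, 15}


Set A = {1, 5, 7, 12}
Set B = {1, 2, 5, 9}
Set C = {2, 5, 11, 15}
First, A ∪ B = {1, 2, 5, 7, 9, 12}
Then, (A ∪ B) ∪ C = {1, 2, 5, 7, 9, 11, 12, 15}

{1, 2, 5, 7, 9, 11, 12, 15}


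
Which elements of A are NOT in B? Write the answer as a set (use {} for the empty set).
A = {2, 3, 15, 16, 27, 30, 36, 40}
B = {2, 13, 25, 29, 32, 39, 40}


Set A = {2, 3, 15, 16, 27, 30, 36, 40}
Set B = {2, 13, 25, 29, 32, 39, 40}
Check each element of A against B:
2 ∈ B, 3 ∉ B (include), 15 ∉ B (include), 16 ∉ B (include), 27 ∉ B (include), 30 ∉ B (include), 36 ∉ B (include), 40 ∈ B
Elements of A not in B: {3, 15, 16, 27, 30, 36}

{3, 15, 16, 27, 30, 36}


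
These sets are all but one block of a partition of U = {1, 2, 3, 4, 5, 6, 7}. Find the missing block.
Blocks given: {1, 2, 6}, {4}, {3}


U = {1, 2, 3, 4, 5, 6, 7}
Shown blocks: {1, 2, 6}, {4}, {3}
A partition's blocks are pairwise disjoint and cover U, so the missing block = U \ (union of shown blocks).
Union of shown blocks: {1, 2, 3, 4, 6}
Missing block = U \ (union) = {5, 7}

{5, 7}


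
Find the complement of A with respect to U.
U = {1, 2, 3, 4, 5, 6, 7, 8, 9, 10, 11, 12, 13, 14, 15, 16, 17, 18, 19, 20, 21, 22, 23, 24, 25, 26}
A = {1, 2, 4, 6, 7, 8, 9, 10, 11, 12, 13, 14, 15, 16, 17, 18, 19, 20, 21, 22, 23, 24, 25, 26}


Universal set U = {1, 2, 3, 4, 5, 6, 7, 8, 9, 10, 11, 12, 13, 14, 15, 16, 17, 18, 19, 20, 21, 22, 23, 24, 25, 26}
Set A = {1, 2, 4, 6, 7, 8, 9, 10, 11, 12, 13, 14, 15, 16, 17, 18, 19, 20, 21, 22, 23, 24, 25, 26}
A' = U \ A = elements in U but not in A
Checking each element of U:
1 (in A, exclude), 2 (in A, exclude), 3 (not in A, include), 4 (in A, exclude), 5 (not in A, include), 6 (in A, exclude), 7 (in A, exclude), 8 (in A, exclude), 9 (in A, exclude), 10 (in A, exclude), 11 (in A, exclude), 12 (in A, exclude), 13 (in A, exclude), 14 (in A, exclude), 15 (in A, exclude), 16 (in A, exclude), 17 (in A, exclude), 18 (in A, exclude), 19 (in A, exclude), 20 (in A, exclude), 21 (in A, exclude), 22 (in A, exclude), 23 (in A, exclude), 24 (in A, exclude), 25 (in A, exclude), 26 (in A, exclude)
A' = {3, 5}

{3, 5}


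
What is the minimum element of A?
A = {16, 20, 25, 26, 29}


Set A = {16, 20, 25, 26, 29}
Elements in ascending order: 16, 20, 25, 26, 29
The smallest element is 16.

16


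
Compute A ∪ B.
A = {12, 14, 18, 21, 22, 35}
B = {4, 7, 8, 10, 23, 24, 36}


Set A = {12, 14, 18, 21, 22, 35}
Set B = {4, 7, 8, 10, 23, 24, 36}
A ∪ B includes all elements in either set.
Elements from A: {12, 14, 18, 21, 22, 35}
Elements from B not already included: {4, 7, 8, 10, 23, 24, 36}
A ∪ B = {4, 7, 8, 10, 12, 14, 18, 21, 22, 23, 24, 35, 36}

{4, 7, 8, 10, 12, 14, 18, 21, 22, 23, 24, 35, 36}


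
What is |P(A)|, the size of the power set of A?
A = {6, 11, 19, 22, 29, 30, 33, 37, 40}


Set A = {6, 11, 19, 22, 29, 30, 33, 37, 40}
|A| = 9
The power set P(A) contains all subsets of A.
|P(A)| = 2^|A| = 2^9 = 512

512


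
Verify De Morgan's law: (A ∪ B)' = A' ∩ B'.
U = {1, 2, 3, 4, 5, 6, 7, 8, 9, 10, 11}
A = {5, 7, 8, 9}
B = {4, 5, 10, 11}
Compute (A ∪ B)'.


U = {1, 2, 3, 4, 5, 6, 7, 8, 9, 10, 11}
A = {5, 7, 8, 9}, B = {4, 5, 10, 11}
A ∪ B = {4, 5, 7, 8, 9, 10, 11}
(A ∪ B)' = U \ (A ∪ B) = {1, 2, 3, 6}
Verification via A' ∩ B': A' = {1, 2, 3, 4, 6, 10, 11}, B' = {1, 2, 3, 6, 7, 8, 9}
A' ∩ B' = {1, 2, 3, 6} ✓

{1, 2, 3, 6}


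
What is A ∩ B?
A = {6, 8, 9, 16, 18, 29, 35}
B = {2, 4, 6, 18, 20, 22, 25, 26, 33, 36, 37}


Set A = {6, 8, 9, 16, 18, 29, 35}
Set B = {2, 4, 6, 18, 20, 22, 25, 26, 33, 36, 37}
A ∩ B includes only elements in both sets.
Check each element of A against B:
6 ✓, 8 ✗, 9 ✗, 16 ✗, 18 ✓, 29 ✗, 35 ✗
A ∩ B = {6, 18}

{6, 18}


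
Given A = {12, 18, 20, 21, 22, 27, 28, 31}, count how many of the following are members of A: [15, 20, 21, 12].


Set A = {12, 18, 20, 21, 22, 27, 28, 31}
Candidates: [15, 20, 21, 12]
Check each candidate:
15 ∉ A, 20 ∈ A, 21 ∈ A, 12 ∈ A
Count of candidates in A: 3

3


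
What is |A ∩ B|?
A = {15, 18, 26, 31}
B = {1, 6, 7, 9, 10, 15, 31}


Set A = {15, 18, 26, 31}
Set B = {1, 6, 7, 9, 10, 15, 31}
A ∩ B = {15, 31}
|A ∩ B| = 2

2


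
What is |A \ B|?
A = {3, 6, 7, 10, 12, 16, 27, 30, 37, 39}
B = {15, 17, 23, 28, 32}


Set A = {3, 6, 7, 10, 12, 16, 27, 30, 37, 39}
Set B = {15, 17, 23, 28, 32}
A \ B = {3, 6, 7, 10, 12, 16, 27, 30, 37, 39}
|A \ B| = 10

10


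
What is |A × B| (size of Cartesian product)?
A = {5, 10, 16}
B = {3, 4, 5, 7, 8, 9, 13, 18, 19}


Set A = {5, 10, 16} has 3 elements.
Set B = {3, 4, 5, 7, 8, 9, 13, 18, 19} has 9 elements.
|A × B| = |A| × |B| = 3 × 9 = 27

27


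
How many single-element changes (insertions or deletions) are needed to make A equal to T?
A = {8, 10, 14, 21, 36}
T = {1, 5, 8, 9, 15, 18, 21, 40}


Set A = {8, 10, 14, 21, 36}
Set T = {1, 5, 8, 9, 15, 18, 21, 40}
Elements to remove from A (in A, not in T): {10, 14, 36} → 3 removals
Elements to add to A (in T, not in A): {1, 5, 9, 15, 18, 40} → 6 additions
Total edits = 3 + 6 = 9

9


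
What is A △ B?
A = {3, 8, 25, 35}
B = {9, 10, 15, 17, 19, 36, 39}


Set A = {3, 8, 25, 35}
Set B = {9, 10, 15, 17, 19, 36, 39}
A △ B = (A \ B) ∪ (B \ A)
Elements in A but not B: {3, 8, 25, 35}
Elements in B but not A: {9, 10, 15, 17, 19, 36, 39}
A △ B = {3, 8, 9, 10, 15, 17, 19, 25, 35, 36, 39}

{3, 8, 9, 10, 15, 17, 19, 25, 35, 36, 39}


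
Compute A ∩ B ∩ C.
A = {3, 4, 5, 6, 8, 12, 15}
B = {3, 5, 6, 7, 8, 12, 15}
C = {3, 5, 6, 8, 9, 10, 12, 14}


Set A = {3, 4, 5, 6, 8, 12, 15}
Set B = {3, 5, 6, 7, 8, 12, 15}
Set C = {3, 5, 6, 8, 9, 10, 12, 14}
First, A ∩ B = {3, 5, 6, 8, 12, 15}
Then, (A ∩ B) ∩ C = {3, 5, 6, 8, 12}

{3, 5, 6, 8, 12}


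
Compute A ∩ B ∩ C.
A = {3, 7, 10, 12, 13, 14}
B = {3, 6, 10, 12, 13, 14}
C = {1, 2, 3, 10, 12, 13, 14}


Set A = {3, 7, 10, 12, 13, 14}
Set B = {3, 6, 10, 12, 13, 14}
Set C = {1, 2, 3, 10, 12, 13, 14}
First, A ∩ B = {3, 10, 12, 13, 14}
Then, (A ∩ B) ∩ C = {3, 10, 12, 13, 14}

{3, 10, 12, 13, 14}


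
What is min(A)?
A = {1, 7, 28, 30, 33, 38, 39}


Set A = {1, 7, 28, 30, 33, 38, 39}
Elements in ascending order: 1, 7, 28, 30, 33, 38, 39
The smallest element is 1.

1


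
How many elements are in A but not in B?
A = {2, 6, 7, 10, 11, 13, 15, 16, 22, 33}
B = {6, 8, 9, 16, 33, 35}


Set A = {2, 6, 7, 10, 11, 13, 15, 16, 22, 33}
Set B = {6, 8, 9, 16, 33, 35}
A \ B = {2, 7, 10, 11, 13, 15, 22}
|A \ B| = 7

7


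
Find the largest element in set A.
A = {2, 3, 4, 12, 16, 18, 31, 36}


Set A = {2, 3, 4, 12, 16, 18, 31, 36}
Elements in ascending order: 2, 3, 4, 12, 16, 18, 31, 36
The largest element is 36.

36


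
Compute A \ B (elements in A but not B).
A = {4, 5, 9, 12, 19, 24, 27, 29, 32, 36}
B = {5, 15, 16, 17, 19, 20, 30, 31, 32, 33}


Set A = {4, 5, 9, 12, 19, 24, 27, 29, 32, 36}
Set B = {5, 15, 16, 17, 19, 20, 30, 31, 32, 33}
A \ B includes elements in A that are not in B.
Check each element of A:
4 (not in B, keep), 5 (in B, remove), 9 (not in B, keep), 12 (not in B, keep), 19 (in B, remove), 24 (not in B, keep), 27 (not in B, keep), 29 (not in B, keep), 32 (in B, remove), 36 (not in B, keep)
A \ B = {4, 9, 12, 24, 27, 29, 36}

{4, 9, 12, 24, 27, 29, 36}


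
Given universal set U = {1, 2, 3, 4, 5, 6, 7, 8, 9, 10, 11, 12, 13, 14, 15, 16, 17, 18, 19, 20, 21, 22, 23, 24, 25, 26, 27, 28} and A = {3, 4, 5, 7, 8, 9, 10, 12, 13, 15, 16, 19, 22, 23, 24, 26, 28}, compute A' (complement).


Universal set U = {1, 2, 3, 4, 5, 6, 7, 8, 9, 10, 11, 12, 13, 14, 15, 16, 17, 18, 19, 20, 21, 22, 23, 24, 25, 26, 27, 28}
Set A = {3, 4, 5, 7, 8, 9, 10, 12, 13, 15, 16, 19, 22, 23, 24, 26, 28}
A' = U \ A = elements in U but not in A
Checking each element of U:
1 (not in A, include), 2 (not in A, include), 3 (in A, exclude), 4 (in A, exclude), 5 (in A, exclude), 6 (not in A, include), 7 (in A, exclude), 8 (in A, exclude), 9 (in A, exclude), 10 (in A, exclude), 11 (not in A, include), 12 (in A, exclude), 13 (in A, exclude), 14 (not in A, include), 15 (in A, exclude), 16 (in A, exclude), 17 (not in A, include), 18 (not in A, include), 19 (in A, exclude), 20 (not in A, include), 21 (not in A, include), 22 (in A, exclude), 23 (in A, exclude), 24 (in A, exclude), 25 (not in A, include), 26 (in A, exclude), 27 (not in A, include), 28 (in A, exclude)
A' = {1, 2, 6, 11, 14, 17, 18, 20, 21, 25, 27}

{1, 2, 6, 11, 14, 17, 18, 20, 21, 25, 27}


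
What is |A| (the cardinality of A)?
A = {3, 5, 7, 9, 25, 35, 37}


Set A = {3, 5, 7, 9, 25, 35, 37}
Listing elements: 3, 5, 7, 9, 25, 35, 37
Counting: 7 elements
|A| = 7

7


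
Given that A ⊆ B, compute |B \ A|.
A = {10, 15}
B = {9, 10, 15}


Set A = {10, 15}, |A| = 2
Set B = {9, 10, 15}, |B| = 3
Since A ⊆ B: B \ A = {9}
|B| - |A| = 3 - 2 = 1

1


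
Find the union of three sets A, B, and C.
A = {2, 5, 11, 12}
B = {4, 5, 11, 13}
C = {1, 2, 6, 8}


Set A = {2, 5, 11, 12}
Set B = {4, 5, 11, 13}
Set C = {1, 2, 6, 8}
First, A ∪ B = {2, 4, 5, 11, 12, 13}
Then, (A ∪ B) ∪ C = {1, 2, 4, 5, 6, 8, 11, 12, 13}

{1, 2, 4, 5, 6, 8, 11, 12, 13}


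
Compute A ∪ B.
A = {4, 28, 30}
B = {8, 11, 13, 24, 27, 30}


Set A = {4, 28, 30}
Set B = {8, 11, 13, 24, 27, 30}
A ∪ B includes all elements in either set.
Elements from A: {4, 28, 30}
Elements from B not already included: {8, 11, 13, 24, 27}
A ∪ B = {4, 8, 11, 13, 24, 27, 28, 30}

{4, 8, 11, 13, 24, 27, 28, 30}


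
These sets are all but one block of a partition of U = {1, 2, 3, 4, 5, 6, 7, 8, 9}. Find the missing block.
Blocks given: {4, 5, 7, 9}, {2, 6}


U = {1, 2, 3, 4, 5, 6, 7, 8, 9}
Shown blocks: {4, 5, 7, 9}, {2, 6}
A partition's blocks are pairwise disjoint and cover U, so the missing block = U \ (union of shown blocks).
Union of shown blocks: {2, 4, 5, 6, 7, 9}
Missing block = U \ (union) = {1, 3, 8}

{1, 3, 8}


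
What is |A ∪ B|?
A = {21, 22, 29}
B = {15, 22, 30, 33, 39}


Set A = {21, 22, 29}, |A| = 3
Set B = {15, 22, 30, 33, 39}, |B| = 5
A ∩ B = {22}, |A ∩ B| = 1
|A ∪ B| = |A| + |B| - |A ∩ B| = 3 + 5 - 1 = 7

7


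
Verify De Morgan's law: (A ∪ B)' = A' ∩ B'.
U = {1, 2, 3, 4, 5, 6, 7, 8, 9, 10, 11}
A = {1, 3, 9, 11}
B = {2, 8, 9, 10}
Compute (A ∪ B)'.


U = {1, 2, 3, 4, 5, 6, 7, 8, 9, 10, 11}
A = {1, 3, 9, 11}, B = {2, 8, 9, 10}
A ∪ B = {1, 2, 3, 8, 9, 10, 11}
(A ∪ B)' = U \ (A ∪ B) = {4, 5, 6, 7}
Verification via A' ∩ B': A' = {2, 4, 5, 6, 7, 8, 10}, B' = {1, 3, 4, 5, 6, 7, 11}
A' ∩ B' = {4, 5, 6, 7} ✓

{4, 5, 6, 7}


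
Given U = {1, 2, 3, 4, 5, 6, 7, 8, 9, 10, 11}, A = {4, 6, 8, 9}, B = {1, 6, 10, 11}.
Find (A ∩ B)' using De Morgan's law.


U = {1, 2, 3, 4, 5, 6, 7, 8, 9, 10, 11}
A = {4, 6, 8, 9}, B = {1, 6, 10, 11}
A ∩ B = {6}
(A ∩ B)' = U \ (A ∩ B) = {1, 2, 3, 4, 5, 7, 8, 9, 10, 11}
Verification via A' ∪ B': A' = {1, 2, 3, 5, 7, 10, 11}, B' = {2, 3, 4, 5, 7, 8, 9}
A' ∪ B' = {1, 2, 3, 4, 5, 7, 8, 9, 10, 11} ✓

{1, 2, 3, 4, 5, 7, 8, 9, 10, 11}


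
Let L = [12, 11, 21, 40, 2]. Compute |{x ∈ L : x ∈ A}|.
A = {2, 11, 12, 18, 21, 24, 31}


Set A = {2, 11, 12, 18, 21, 24, 31}
Candidates: [12, 11, 21, 40, 2]
Check each candidate:
12 ∈ A, 11 ∈ A, 21 ∈ A, 40 ∉ A, 2 ∈ A
Count of candidates in A: 4

4


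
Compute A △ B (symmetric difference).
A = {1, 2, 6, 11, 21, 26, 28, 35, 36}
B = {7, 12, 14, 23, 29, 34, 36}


Set A = {1, 2, 6, 11, 21, 26, 28, 35, 36}
Set B = {7, 12, 14, 23, 29, 34, 36}
A △ B = (A \ B) ∪ (B \ A)
Elements in A but not B: {1, 2, 6, 11, 21, 26, 28, 35}
Elements in B but not A: {7, 12, 14, 23, 29, 34}
A △ B = {1, 2, 6, 7, 11, 12, 14, 21, 23, 26, 28, 29, 34, 35}

{1, 2, 6, 7, 11, 12, 14, 21, 23, 26, 28, 29, 34, 35}


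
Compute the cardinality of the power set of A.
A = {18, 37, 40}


Set A = {18, 37, 40}
|A| = 3
The power set P(A) contains all subsets of A.
|P(A)| = 2^|A| = 2^3 = 8

8


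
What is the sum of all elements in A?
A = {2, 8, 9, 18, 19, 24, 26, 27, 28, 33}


Set A = {2, 8, 9, 18, 19, 24, 26, 27, 28, 33}
Sum = 2 + 8 + 9 + 18 + 19 + 24 + 26 + 27 + 28 + 33 = 194

194


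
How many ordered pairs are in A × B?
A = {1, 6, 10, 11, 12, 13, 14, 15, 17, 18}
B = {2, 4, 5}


Set A = {1, 6, 10, 11, 12, 13, 14, 15, 17, 18} has 10 elements.
Set B = {2, 4, 5} has 3 elements.
|A × B| = |A| × |B| = 10 × 3 = 30

30


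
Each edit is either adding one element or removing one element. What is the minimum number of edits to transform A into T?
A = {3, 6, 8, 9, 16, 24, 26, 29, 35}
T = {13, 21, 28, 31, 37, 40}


Set A = {3, 6, 8, 9, 16, 24, 26, 29, 35}
Set T = {13, 21, 28, 31, 37, 40}
Elements to remove from A (in A, not in T): {3, 6, 8, 9, 16, 24, 26, 29, 35} → 9 removals
Elements to add to A (in T, not in A): {13, 21, 28, 31, 37, 40} → 6 additions
Total edits = 9 + 6 = 15

15
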